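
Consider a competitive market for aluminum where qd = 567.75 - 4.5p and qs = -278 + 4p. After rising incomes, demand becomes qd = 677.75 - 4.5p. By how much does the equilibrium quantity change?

Δq = 880/17

Original equilibrium: p* = 99.5, q* = 120.
New equilibrium: 677.75 - 4.5p = -278 + 4p, so 955.75 = 8.5p and p' = 3823/34; q' = 677.75 − 4.5(3823/34) = 2920/17.
Change in quantity: 2920/17 − 120 = 880/17.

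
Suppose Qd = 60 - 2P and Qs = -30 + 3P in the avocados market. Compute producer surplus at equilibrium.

Producer surplus = 96

Equilibrium: 60 - 2P = -30 + 3P gives P* = 18, Q* = 24.
Supply starts at P = 10 (where Qs = 0).
PS = ½(18 − 10)(24) = 96.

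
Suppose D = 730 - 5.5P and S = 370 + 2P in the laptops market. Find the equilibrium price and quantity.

Set D = S: 730 - 5.5P = 370 + 2P.
360 = 7.5P, so P* = 48.
Q* = 730 − 5.5(48) = 466.

P* = 48, Q* = 466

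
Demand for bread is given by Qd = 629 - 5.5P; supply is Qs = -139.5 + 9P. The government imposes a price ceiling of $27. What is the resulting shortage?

Shortage = 377

Equilibrium price would be P* = 53, so the ceiling at 27 binds.
At P = 27: Qd = 629 − 5.5(27) = 480.5, Qs = -139.5 + 9(27) = 103.5.
Shortage = 480.5 − 103.5 = 377.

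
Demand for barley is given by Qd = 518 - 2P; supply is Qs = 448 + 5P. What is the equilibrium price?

P* = 10

Set Qd = Qs: 518 - 2P = 448 + 5P.
70 = 7P, so P* = 10.
Q* = 518 − 2(10) = 498.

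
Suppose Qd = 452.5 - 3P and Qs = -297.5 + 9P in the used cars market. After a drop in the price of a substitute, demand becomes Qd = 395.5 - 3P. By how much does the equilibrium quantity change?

Original equilibrium: P* = 62.5, Q* = 265.
New equilibrium: 395.5 - 3P = -297.5 + 9P, so 693 = 12P and P' = 57.75; Q' = 395.5 − 3(57.75) = 222.25.
Change in quantity: 222.25 − 265 = -42.75.

ΔQ = -42.75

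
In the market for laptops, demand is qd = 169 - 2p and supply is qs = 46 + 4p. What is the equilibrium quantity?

q* = 128

Set qd = qs: 169 - 2p = 46 + 4p.
123 = 6p, so p* = 20.5.
q* = 169 − 2(20.5) = 128.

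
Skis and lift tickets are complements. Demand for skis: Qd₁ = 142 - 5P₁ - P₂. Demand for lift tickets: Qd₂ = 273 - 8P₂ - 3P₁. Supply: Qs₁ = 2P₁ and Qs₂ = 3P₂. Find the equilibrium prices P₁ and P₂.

P₁ = 1289/74, P₂ = 1485/74

Market 1: 142 - 5P₁ - P₂ = 2P₁ → 7P₁ + P₂ = 142.
Market 2: 11P₂ + 3P₁ = 273.
Eliminating P₂: 11×(1) − 1×(2) gives 74P₁ = 1289, so P₁ = 1289/74.
Back-substitute into (2): P₂ = (273 − 3×1289/74) / 11 = 1485/74.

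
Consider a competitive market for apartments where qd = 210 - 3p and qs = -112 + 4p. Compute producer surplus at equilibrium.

Producer surplus = 648

Equilibrium: 210 - 3p = -112 + 4p gives p* = 46, q* = 72.
Supply starts at p = 28 (where qs = 0).
PS = ½(46 − 28)(72) = 648.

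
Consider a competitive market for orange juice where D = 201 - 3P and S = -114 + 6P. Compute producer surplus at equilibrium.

Equilibrium: 201 - 3P = -114 + 6P gives P* = 35, Q* = 96.
Supply starts at P = 19 (where S = 0).
PS = ½(35 − 19)(96) = 768.

Producer surplus = 768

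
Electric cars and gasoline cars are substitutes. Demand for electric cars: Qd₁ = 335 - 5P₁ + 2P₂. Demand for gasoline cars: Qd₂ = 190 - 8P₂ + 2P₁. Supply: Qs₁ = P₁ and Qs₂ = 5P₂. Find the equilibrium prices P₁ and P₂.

P₁ = 4735/74, P₂ = 905/37

Market 1: 335 - 5P₁ + 2P₂ = P₁ → 6P₁ - 2P₂ = 335.
Market 2: 13P₂ - 2P₁ = 190.
Eliminating P₂: 13×(1) + 2×(2) gives 74P₁ = 4735, so P₁ = 4735/74.
Back-substitute into (2): P₂ = (190 + 2×4735/74) / 13 = 905/37.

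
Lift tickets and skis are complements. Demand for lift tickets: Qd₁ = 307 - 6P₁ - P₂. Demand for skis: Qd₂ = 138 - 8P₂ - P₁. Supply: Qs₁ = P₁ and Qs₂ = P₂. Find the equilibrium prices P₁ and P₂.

P₁ = 2625/62, P₂ = 659/62

Market 1: 307 - 6P₁ - P₂ = P₁ → 7P₁ + P₂ = 307.
Market 2: 9P₂ + P₁ = 138.
Eliminating P₂: 9×(1) − 1×(2) gives 62P₁ = 2625, so P₁ = 2625/62.
Back-substitute into (2): P₂ = (138 − 1×2625/62) / 9 = 659/62.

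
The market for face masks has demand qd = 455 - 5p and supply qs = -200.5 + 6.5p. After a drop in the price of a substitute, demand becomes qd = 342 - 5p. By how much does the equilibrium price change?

Δp = -226/23

Original equilibrium: p* = 57, q* = 170.
New equilibrium: 342 - 5p = -200.5 + 6.5p, so 542.5 = 11.5p and p' = 1085/23; q' = 342 − 5(1085/23) = 2441/23.
Change in price: 1085/23 − 57 = -226/23.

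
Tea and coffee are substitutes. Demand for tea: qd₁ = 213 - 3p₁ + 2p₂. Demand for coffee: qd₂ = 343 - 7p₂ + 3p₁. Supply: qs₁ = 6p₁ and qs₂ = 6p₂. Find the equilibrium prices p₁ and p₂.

p₁ = 3455/111, p₂ = 1242/37

Market 1: 213 - 3p₁ + 2p₂ = 6p₁ → 9p₁ - 2p₂ = 213.
Market 2: 13p₂ - 3p₁ = 343.
Eliminating p₂: 13×(1) + 2×(2) gives 111p₁ = 3455, so p₁ = 3455/111.
Back-substitute into (2): p₂ = (343 + 3×3455/111) / 13 = 1242/37.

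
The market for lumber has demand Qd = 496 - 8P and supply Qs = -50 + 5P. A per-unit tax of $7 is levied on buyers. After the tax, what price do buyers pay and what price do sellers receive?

Buyers pay 581/13, sellers receive 490/13

Pre-tax equilibrium: P* = 42, Q* = 160.
Tax on buyers shifts demand to Qd = 496 − 8(P + 7) = 440 - 8P.
440 - 8P = -50 + 5P gives seller price Ps = 490/13; buyers pay Pb = 490/13 + 7 = 581/13.
New quantity: Q = 496 − 8(581/13) = 1800/13.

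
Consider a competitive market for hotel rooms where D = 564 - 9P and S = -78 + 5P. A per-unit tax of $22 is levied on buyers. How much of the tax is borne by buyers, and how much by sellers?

Pre-tax equilibrium: P* = 321/7, Q* = 1059/7.
Tax on buyers shifts demand to D = 564 − 9(P + 22) = 366 - 9P.
366 - 9P = -78 + 5P gives seller price Ps = 222/7; buyers pay Pb = 222/7 + 22 = 376/7.
New quantity: Q = 564 − 9(376/7) = 564/7.
Buyer burden = 376/7 − 321/7 = 55/7; seller burden = 321/7 − 222/7 = 99/7.

Buyers bear 55/7, sellers bear 99/7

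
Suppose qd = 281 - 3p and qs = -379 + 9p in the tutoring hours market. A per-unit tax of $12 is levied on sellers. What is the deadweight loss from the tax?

Deadweight loss = 162

Pre-tax equilibrium: p* = 55, q* = 116.
Tax on sellers shifts supply to qs = -379 + 9(p − 12) = -487 + 9p.
281 - 3p = -487 + 9p gives buyer price pb = 64; sellers receive ps = 64 − 12 = 52.
New quantity: q = 281 − 3(64) = 89.
DWL = ½ × 12 × (116 − 89) = 162.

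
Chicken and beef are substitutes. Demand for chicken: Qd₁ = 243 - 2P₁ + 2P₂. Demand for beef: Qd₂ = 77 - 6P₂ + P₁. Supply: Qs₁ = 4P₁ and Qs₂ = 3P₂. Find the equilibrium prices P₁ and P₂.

P₁ = 2341/52, P₂ = 705/52

Market 1: 243 - 2P₁ + 2P₂ = 4P₁ → 6P₁ - 2P₂ = 243.
Market 2: 9P₂ - P₁ = 77.
Eliminating P₂: 9×(1) + 2×(2) gives 52P₁ = 2341, so P₁ = 2341/52.
Back-substitute into (2): P₂ = (77 + 1×2341/52) / 9 = 705/52.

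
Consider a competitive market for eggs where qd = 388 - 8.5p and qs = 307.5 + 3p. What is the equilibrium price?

Set qd = qs: 388 - 8.5p = 307.5 + 3p.
80.5 = 11.5p, so p* = 7.
q* = 388 − 8.5(7) = 328.5.

p* = 7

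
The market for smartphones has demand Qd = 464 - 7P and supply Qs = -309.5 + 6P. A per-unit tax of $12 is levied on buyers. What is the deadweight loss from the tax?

Deadweight loss = 3024/13

Pre-tax equilibrium: P* = 59.5, Q* = 47.5.
Tax on buyers shifts demand to Qd = 464 − 7(P + 12) = 380 - 7P.
380 - 7P = -309.5 + 6P gives seller price Ps = 1379/26; buyers pay Pb = 1379/26 + 12 = 1691/26.
New quantity: Q = 464 − 7(1691/26) = 227/26.
DWL = ½ × 12 × (47.5 − 227/26) = 3024/13.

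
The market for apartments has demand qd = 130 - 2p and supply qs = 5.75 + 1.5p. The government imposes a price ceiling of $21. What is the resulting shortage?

Equilibrium price would be p* = 35.5, so the ceiling at 21 binds.
At p = 21: qd = 130 − 2(21) = 88, qs = 5.75 + 1.5(21) = 37.25.
Shortage = 88 − 37.25 = 50.75.

Shortage = 50.75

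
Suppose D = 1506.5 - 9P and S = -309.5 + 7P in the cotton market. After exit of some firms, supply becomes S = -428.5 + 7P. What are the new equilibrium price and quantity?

Original equilibrium: P* = 113.5, Q* = 485.
New equilibrium: 1506.5 - 9P = -428.5 + 7P, so 1935 = 16P and P' = 120.9375; Q' = 1506.5 − 9(120.9375) = 418.0625.

P' = 120.9375, Q' = 418.0625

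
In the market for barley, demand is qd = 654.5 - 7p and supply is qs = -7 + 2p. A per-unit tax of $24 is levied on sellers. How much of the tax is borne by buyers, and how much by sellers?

Pre-tax equilibrium: p* = 73.5, q* = 140.
Tax on sellers shifts supply to qs = -7 + 2(p − 24) = -55 + 2p.
654.5 - 7p = -55 + 2p gives buyer price pb = 473/6; sellers receive ps = 473/6 − 24 = 329/6.
New quantity: q = 654.5 − 7(473/6) = 308/3.
Buyer burden = 473/6 − 73.5 = 16/3; seller burden = 73.5 − 329/6 = 56/3.

Buyers bear 16/3, sellers bear 56/3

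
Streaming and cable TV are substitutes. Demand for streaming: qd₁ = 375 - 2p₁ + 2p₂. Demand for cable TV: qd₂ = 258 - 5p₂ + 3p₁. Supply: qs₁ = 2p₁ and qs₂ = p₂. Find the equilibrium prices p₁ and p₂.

Market 1: 375 - 2p₁ + 2p₂ = 2p₁ → 4p₁ - 2p₂ = 375.
Market 2: 6p₂ - 3p₁ = 258.
Eliminating p₂: 6×(1) + 2×(2) gives 18p₁ = 2766, so p₁ = 461/3.
Back-substitute into (2): p₂ = (258 + 3×461/3) / 6 = 719/6.

p₁ = 461/3, p₂ = 719/6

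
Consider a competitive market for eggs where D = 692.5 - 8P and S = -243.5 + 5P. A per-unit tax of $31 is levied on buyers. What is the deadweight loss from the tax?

Deadweight loss = 19220/13

Pre-tax equilibrium: P* = 72, Q* = 116.5.
Tax on buyers shifts demand to D = 692.5 − 8(P + 31) = 444.5 - 8P.
444.5 - 8P = -243.5 + 5P gives seller price Ps = 688/13; buyers pay Pb = 688/13 + 31 = 1091/13.
New quantity: Q = 692.5 − 8(1091/13) = 549/26.
DWL = ½ × 31 × (116.5 − 549/26) = 19220/13.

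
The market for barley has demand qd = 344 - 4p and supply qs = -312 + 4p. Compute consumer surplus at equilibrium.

Equilibrium: 344 - 4p = -312 + 4p gives p* = 82, q* = 16.
Demand choke price (qd = 0): p = 86.
CS = ½(86 − 82)(16) = 32.

Consumer surplus = 32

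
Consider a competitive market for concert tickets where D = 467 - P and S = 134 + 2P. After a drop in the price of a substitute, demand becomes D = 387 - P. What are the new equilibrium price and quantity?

Original equilibrium: P* = 111, Q* = 356.
New equilibrium: 387 - P = 134 + 2P, so 253 = 3P and P' = 253/3; Q' = 387 − 1(253/3) = 908/3.

P' = 253/3, Q' = 908/3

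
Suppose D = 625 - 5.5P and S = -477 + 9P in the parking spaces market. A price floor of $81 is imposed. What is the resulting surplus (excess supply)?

Surplus = 72.5

Equilibrium price would be P* = 76, so the floor at 81 binds.
At P = 81: D = 179.5, S = 252.
Surplus = 252 − 179.5 = 72.5.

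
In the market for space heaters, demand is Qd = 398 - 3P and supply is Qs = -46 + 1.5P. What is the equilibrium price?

P* = 296/3

Set Qd = Qs: 398 - 3P = -46 + 1.5P.
444 = 4.5P, so P* = 296/3.
Q* = 398 − 3(296/3) = 102.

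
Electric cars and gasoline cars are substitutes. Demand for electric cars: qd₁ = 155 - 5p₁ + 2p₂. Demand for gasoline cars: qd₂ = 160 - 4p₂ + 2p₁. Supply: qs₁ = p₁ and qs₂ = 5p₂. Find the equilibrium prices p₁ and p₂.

p₁ = 34.3, p₂ = 25.4

Market 1: 155 - 5p₁ + 2p₂ = p₁ → 6p₁ - 2p₂ = 155.
Market 2: 9p₂ - 2p₁ = 160.
Eliminating p₂: 9×(1) + 2×(2) gives 50p₁ = 1715, so p₁ = 34.3.
Back-substitute into (2): p₂ = (160 + 2×34.3) / 9 = 25.4.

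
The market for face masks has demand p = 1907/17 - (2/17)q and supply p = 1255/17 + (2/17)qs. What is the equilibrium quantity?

q* = 163

Set the two price expressions equal: 1907/17 - (2/17)q = 1255/17 + (2/17)q.
652/17 = (4/17)q, so q* = 163.
p* = 1907/17 − (2/17)(163) = 93.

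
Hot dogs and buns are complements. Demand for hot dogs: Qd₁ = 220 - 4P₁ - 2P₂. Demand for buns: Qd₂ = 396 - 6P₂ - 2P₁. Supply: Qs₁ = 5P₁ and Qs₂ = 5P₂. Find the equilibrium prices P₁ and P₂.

Market 1: 220 - 4P₁ - 2P₂ = 5P₁ → 9P₁ + 2P₂ = 220.
Market 2: 11P₂ + 2P₁ = 396.
Eliminating P₂: 11×(1) − 2×(2) gives 95P₁ = 1628, so P₁ = 1628/95.
Back-substitute into (2): P₂ = (396 − 2×1628/95) / 11 = 3124/95.

P₁ = 1628/95, P₂ = 3124/95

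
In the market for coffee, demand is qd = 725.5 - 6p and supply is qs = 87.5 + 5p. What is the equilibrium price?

Set qd = qs: 725.5 - 6p = 87.5 + 5p.
638 = 11p, so p* = 58.
q* = 725.5 − 6(58) = 377.5.

p* = 58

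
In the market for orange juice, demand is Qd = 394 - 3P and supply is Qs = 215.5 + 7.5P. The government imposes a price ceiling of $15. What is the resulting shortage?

Shortage = 21

Equilibrium price would be P* = 17, so the ceiling at 15 binds.
At P = 15: Qd = 394 − 3(15) = 349, Qs = 215.5 + 7.5(15) = 328.
Shortage = 349 − 328 = 21.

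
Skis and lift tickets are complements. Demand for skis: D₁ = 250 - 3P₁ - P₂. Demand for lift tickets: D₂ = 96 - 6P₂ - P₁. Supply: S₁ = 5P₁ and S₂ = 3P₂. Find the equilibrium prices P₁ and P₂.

Market 1: 250 - 3P₁ - P₂ = 5P₁ → 8P₁ + P₂ = 250.
Market 2: 9P₂ + P₁ = 96.
Eliminating P₂: 9×(1) − 1×(2) gives 71P₁ = 2154, so P₁ = 2154/71.
Back-substitute into (2): P₂ = (96 − 1×2154/71) / 9 = 518/71.

P₁ = 2154/71, P₂ = 518/71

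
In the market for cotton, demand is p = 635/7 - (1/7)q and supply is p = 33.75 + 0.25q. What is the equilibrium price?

p* = 70

Set the two price expressions equal: 635/7 - (1/7)q = 33.75 + 0.25q.
1595/28 = (11/28)q, so q* = 145.
p* = 635/7 − (1/7)(145) = 70.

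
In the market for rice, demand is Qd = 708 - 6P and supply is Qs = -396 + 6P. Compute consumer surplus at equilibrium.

Consumer surplus = 2028

Equilibrium: 708 - 6P = -396 + 6P gives P* = 92, Q* = 156.
Demand choke price (Qd = 0): P = 118.
CS = ½(118 − 92)(156) = 2028.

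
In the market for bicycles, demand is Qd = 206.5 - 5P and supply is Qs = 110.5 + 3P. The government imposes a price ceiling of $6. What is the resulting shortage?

Shortage = 48

Equilibrium price would be P* = 12, so the ceiling at 6 binds.
At P = 6: Qd = 206.5 − 5(6) = 176.5, Qs = 110.5 + 3(6) = 128.5.
Shortage = 176.5 − 128.5 = 48.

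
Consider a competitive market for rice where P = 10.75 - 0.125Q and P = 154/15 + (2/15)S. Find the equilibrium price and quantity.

Set the two price expressions equal: 10.75 - 0.125Q = 154/15 + (2/15)Q.
29/60 = (31/120)Q, so Q* = 58/31.
P* = 10.75 − (0.125)(58/31) = 326/31.

P* = 326/31, Q* = 58/31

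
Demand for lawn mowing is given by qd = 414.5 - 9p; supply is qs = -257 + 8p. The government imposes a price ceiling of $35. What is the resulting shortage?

Equilibrium price would be p* = 39.5, so the ceiling at 35 binds.
At p = 35: qd = 414.5 − 9(35) = 99.5, qs = -257 + 8(35) = 23.
Shortage = 99.5 − 23 = 76.5.

Shortage = 76.5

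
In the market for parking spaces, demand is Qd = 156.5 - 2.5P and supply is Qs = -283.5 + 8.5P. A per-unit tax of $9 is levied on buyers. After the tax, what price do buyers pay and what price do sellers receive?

Pre-tax equilibrium: P* = 40, Q* = 56.5.
Tax on buyers shifts demand to Qd = 156.5 − 2.5(P + 9) = 134 - 2.5P.
134 - 2.5P = -283.5 + 8.5P gives seller price Ps = 835/22; buyers pay Pb = 835/22 + 9 = 1033/22.
New quantity: Q = 156.5 − 2.5(1033/22) = 1721/44.

Buyers pay 1033/22, sellers receive 835/22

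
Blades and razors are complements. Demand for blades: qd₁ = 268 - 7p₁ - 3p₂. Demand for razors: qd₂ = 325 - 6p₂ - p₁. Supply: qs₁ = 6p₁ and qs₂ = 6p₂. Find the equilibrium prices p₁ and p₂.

p₁ = 249/17, p₂ = 1319/51

Market 1: 268 - 7p₁ - 3p₂ = 6p₁ → 13p₁ + 3p₂ = 268.
Market 2: 12p₂ + p₁ = 325.
Eliminating p₂: 12×(1) − 3×(2) gives 153p₁ = 2241, so p₁ = 249/17.
Back-substitute into (2): p₂ = (325 − 1×249/17) / 12 = 1319/51.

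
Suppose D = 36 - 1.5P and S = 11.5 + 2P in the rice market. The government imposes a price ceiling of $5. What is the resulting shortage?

Shortage = 7

Equilibrium price would be P* = 7, so the ceiling at 5 binds.
At P = 5: D = 36 − 1.5(5) = 28.5, S = 11.5 + 2(5) = 21.5.
Shortage = 28.5 − 21.5 = 7.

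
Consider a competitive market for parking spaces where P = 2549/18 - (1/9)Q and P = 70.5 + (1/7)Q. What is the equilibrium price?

P* = 110.5

Set the two price expressions equal: 2549/18 - (1/9)Q = 70.5 + (1/7)Q.
640/9 = (16/63)Q, so Q* = 280.
P* = 2549/18 − (1/9)(280) = 110.5.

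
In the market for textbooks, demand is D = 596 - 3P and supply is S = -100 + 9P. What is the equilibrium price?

Set D = S: 596 - 3P = -100 + 9P.
696 = 12P, so P* = 58.
Q* = 596 − 3(58) = 422.

P* = 58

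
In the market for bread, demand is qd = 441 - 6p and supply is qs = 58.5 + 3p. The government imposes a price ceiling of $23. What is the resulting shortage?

Shortage = 175.5

Equilibrium price would be p* = 42.5, so the ceiling at 23 binds.
At p = 23: qd = 441 − 6(23) = 303, qs = 58.5 + 3(23) = 127.5.
Shortage = 303 − 127.5 = 175.5.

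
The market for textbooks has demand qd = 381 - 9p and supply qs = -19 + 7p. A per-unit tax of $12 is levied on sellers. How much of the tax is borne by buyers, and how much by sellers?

Buyers bear $5.25, sellers bear $6.75

Pre-tax equilibrium: p* = 25, q* = 156.
Tax on sellers shifts supply to qs = -19 + 7(p − 12) = -103 + 7p.
381 - 9p = -103 + 7p gives buyer price pb = 30.25; sellers receive ps = 30.25 − 12 = 18.25.
New quantity: q = 381 − 9(30.25) = 108.75.
Buyer burden = 30.25 − 25 = 5.25; seller burden = 25 − 18.25 = 6.75.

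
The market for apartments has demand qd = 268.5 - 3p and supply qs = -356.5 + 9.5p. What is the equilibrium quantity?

q* = 118.5

Set qd = qs: 268.5 - 3p = -356.5 + 9.5p.
625 = 12.5p, so p* = 50.
q* = 268.5 − 3(50) = 118.5.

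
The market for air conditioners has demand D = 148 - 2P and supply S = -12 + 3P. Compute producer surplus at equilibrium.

Equilibrium: 148 - 2P = -12 + 3P gives P* = 32, Q* = 84.
Supply starts at P = 4 (where S = 0).
PS = ½(32 − 4)(84) = 1176.

Producer surplus = 1176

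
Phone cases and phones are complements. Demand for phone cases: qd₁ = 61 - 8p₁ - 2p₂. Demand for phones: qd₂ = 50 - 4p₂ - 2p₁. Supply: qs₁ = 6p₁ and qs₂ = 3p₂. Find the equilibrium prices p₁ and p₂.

p₁ = 327/94, p₂ = 289/47

Market 1: 61 - 8p₁ - 2p₂ = 6p₁ → 14p₁ + 2p₂ = 61.
Market 2: 7p₂ + 2p₁ = 50.
Eliminating p₂: 7×(1) − 2×(2) gives 94p₁ = 327, so p₁ = 327/94.
Back-substitute into (2): p₂ = (50 − 2×327/94) / 7 = 289/47.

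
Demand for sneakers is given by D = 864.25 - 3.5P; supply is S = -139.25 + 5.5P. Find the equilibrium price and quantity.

Set D = S: 864.25 - 3.5P = -139.25 + 5.5P.
1003.5 = 9P, so P* = 111.5.
Q* = 864.25 − 3.5(111.5) = 474.

P* = 111.5, Q* = 474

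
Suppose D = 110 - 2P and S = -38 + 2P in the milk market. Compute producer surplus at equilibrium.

Producer surplus = 324

Equilibrium: 110 - 2P = -38 + 2P gives P* = 37, Q* = 36.
Supply starts at P = 19 (where S = 0).
PS = ½(37 − 19)(36) = 324.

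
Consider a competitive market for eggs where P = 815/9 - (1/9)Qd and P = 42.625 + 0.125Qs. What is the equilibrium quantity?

Set the two price expressions equal: 815/9 - (1/9)Q = 42.625 + 0.125Q.
3451/72 = (17/72)Q, so Q* = 203.
P* = 815/9 − (1/9)(203) = 68.

Q* = 203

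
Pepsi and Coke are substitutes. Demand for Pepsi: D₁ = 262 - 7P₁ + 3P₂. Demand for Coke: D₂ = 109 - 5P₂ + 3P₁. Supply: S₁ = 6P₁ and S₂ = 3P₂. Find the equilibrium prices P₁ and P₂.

P₁ = 2423/95, P₂ = 2203/95

Market 1: 262 - 7P₁ + 3P₂ = 6P₁ → 13P₁ - 3P₂ = 262.
Market 2: 8P₂ - 3P₁ = 109.
Eliminating P₂: 8×(1) + 3×(2) gives 95P₁ = 2423, so P₁ = 2423/95.
Back-substitute into (2): P₂ = (109 + 3×2423/95) / 8 = 2203/95.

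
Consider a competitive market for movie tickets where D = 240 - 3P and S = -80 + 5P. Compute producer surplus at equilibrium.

Producer surplus = 1440

Equilibrium: 240 - 3P = -80 + 5P gives P* = 40, Q* = 120.
Supply starts at P = 16 (where S = 0).
PS = ½(40 − 16)(120) = 1440.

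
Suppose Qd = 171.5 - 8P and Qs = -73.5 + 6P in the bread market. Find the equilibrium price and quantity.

P* = 17.5, Q* = 31.5

Set Qd = Qs: 171.5 - 8P = -73.5 + 6P.
245 = 14P, so P* = 17.5.
Q* = 171.5 − 8(17.5) = 31.5.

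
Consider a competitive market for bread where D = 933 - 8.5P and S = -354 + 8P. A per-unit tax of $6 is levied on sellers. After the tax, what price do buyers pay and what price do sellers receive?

Buyers pay 890/11, sellers receive 824/11

Pre-tax equilibrium: P* = 78, Q* = 270.
Tax on sellers shifts supply to S = -354 + 8(P − 6) = -402 + 8P.
933 - 8.5P = -402 + 8P gives buyer price Pb = 890/11; sellers receive Ps = 890/11 − 6 = 824/11.
New quantity: Q = 933 − 8.5(890/11) = 2698/11.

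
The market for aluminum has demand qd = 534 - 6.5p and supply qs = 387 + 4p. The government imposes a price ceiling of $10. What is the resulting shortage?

Shortage = 42

Equilibrium price would be p* = 14, so the ceiling at 10 binds.
At p = 10: qd = 534 − 6.5(10) = 469, qs = 387 + 4(10) = 427.
Shortage = 469 − 427 = 42.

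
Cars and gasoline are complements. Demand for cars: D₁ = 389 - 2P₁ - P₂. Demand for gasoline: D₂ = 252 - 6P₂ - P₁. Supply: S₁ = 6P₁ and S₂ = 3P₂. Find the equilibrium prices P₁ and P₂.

P₁ = 3249/71, P₂ = 1627/71

Market 1: 389 - 2P₁ - P₂ = 6P₁ → 8P₁ + P₂ = 389.
Market 2: 9P₂ + P₁ = 252.
Eliminating P₂: 9×(1) − 1×(2) gives 71P₁ = 3249, so P₁ = 3249/71.
Back-substitute into (2): P₂ = (252 − 1×3249/71) / 9 = 1627/71.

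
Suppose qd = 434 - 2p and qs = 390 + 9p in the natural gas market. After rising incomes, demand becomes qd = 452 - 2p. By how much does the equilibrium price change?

Original equilibrium: p* = 4, q* = 426.
New equilibrium: 452 - 2p = 390 + 9p, so 62 = 11p and p' = 62/11; q' = 452 − 2(62/11) = 4848/11.
Change in price: 62/11 − 4 = 18/11.

Δp = 18/11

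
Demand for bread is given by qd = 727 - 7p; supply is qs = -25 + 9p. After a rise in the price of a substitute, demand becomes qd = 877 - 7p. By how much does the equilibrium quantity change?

Δq = 84.375

Original equilibrium: p* = 47, q* = 398.
New equilibrium: 877 - 7p = -25 + 9p, so 902 = 16p and p' = 56.375; q' = 877 − 7(56.375) = 482.375.
Change in quantity: 482.375 − 398 = 84.375.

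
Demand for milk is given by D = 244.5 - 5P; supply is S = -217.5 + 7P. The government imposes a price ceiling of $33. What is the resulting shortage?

Equilibrium price would be P* = 38.5, so the ceiling at 33 binds.
At P = 33: D = 244.5 − 5(33) = 79.5, S = -217.5 + 7(33) = 13.5.
Shortage = 79.5 − 13.5 = 66.

Shortage = 66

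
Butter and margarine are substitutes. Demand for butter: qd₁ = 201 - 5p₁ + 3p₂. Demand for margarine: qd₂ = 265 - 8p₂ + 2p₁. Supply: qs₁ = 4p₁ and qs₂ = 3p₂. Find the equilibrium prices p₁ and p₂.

Market 1: 201 - 5p₁ + 3p₂ = 4p₁ → 9p₁ - 3p₂ = 201.
Market 2: 11p₂ - 2p₁ = 265.
Eliminating p₂: 11×(1) + 3×(2) gives 93p₁ = 3006, so p₁ = 1002/31.
Back-substitute into (2): p₂ = (265 + 2×1002/31) / 11 = 929/31.

p₁ = 1002/31, p₂ = 929/31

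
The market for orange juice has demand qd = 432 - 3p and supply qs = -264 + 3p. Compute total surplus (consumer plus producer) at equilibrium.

Total surplus = 2352

Equilibrium: 432 - 3p = -264 + 3p gives p* = 116, q* = 84.
Demand choke price: p = 144; supply starts at p = 88.
CS = ½(144 − 116)(84) = 1176; PS = ½(116 − 88)(84) = 1176.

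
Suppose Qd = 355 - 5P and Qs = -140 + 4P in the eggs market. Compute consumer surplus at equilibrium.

Equilibrium: 355 - 5P = -140 + 4P gives P* = 55, Q* = 80.
Demand choke price (Qd = 0): P = 71.
CS = ½(71 − 55)(80) = 640.

Consumer surplus = 640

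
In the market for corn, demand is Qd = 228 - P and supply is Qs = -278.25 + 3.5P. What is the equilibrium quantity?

Set Qd = Qs: 228 - P = -278.25 + 3.5P.
506.25 = 4.5P, so P* = 112.5.
Q* = 228 − 1(112.5) = 115.5.

Q* = 115.5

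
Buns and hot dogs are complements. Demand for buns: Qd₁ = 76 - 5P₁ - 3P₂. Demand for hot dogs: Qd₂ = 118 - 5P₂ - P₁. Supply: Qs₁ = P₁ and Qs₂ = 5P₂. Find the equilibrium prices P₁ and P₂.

P₁ = 406/57, P₂ = 632/57

Market 1: 76 - 5P₁ - 3P₂ = P₁ → 6P₁ + 3P₂ = 76.
Market 2: 10P₂ + P₁ = 118.
Eliminating P₂: 10×(1) − 3×(2) gives 57P₁ = 406, so P₁ = 406/57.
Back-substitute into (2): P₂ = (118 − 1×406/57) / 10 = 632/57.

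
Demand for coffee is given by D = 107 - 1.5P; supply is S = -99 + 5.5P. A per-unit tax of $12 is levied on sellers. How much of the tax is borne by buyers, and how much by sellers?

Pre-tax equilibrium: P* = 206/7, Q* = 440/7.
Tax on sellers shifts supply to S = -99 + 5.5(P − 12) = -165 + 5.5P.
107 - 1.5P = -165 + 5.5P gives buyer price Pb = 272/7; sellers receive Ps = 272/7 − 12 = 188/7.
New quantity: Q = 107 − 1.5(272/7) = 341/7.
Buyer burden = 272/7 − 206/7 = 66/7; seller burden = 206/7 − 188/7 = 18/7.

Buyers bear 66/7, sellers bear 18/7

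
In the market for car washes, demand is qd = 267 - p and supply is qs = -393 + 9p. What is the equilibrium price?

p* = 66

Set qd = qs: 267 - p = -393 + 9p.
660 = 10p, so p* = 66.
q* = 267 − 1(66) = 201.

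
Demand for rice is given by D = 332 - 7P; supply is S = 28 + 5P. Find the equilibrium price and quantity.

Set D = S: 332 - 7P = 28 + 5P.
304 = 12P, so P* = 76/3.
Q* = 332 − 7(76/3) = 464/3.

P* = 76/3, Q* = 464/3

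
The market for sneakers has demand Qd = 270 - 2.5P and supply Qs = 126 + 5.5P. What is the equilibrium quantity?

Q* = 225

Set Qd = Qs: 270 - 2.5P = 126 + 5.5P.
144 = 8P, so P* = 18.
Q* = 270 − 2.5(18) = 225.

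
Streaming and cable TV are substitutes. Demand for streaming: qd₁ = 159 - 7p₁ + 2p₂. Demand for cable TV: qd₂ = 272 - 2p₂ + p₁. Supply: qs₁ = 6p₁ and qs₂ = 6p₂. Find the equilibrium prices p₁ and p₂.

p₁ = 908/51, p₂ = 3695/102

Market 1: 159 - 7p₁ + 2p₂ = 6p₁ → 13p₁ - 2p₂ = 159.
Market 2: 8p₂ - p₁ = 272.
Eliminating p₂: 8×(1) + 2×(2) gives 102p₁ = 1816, so p₁ = 908/51.
Back-substitute into (2): p₂ = (272 + 1×908/51) / 8 = 3695/102.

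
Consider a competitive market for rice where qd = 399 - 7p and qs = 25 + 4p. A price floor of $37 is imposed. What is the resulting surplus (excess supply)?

Surplus = 33

Equilibrium price would be p* = 34, so the floor at 37 binds.
At p = 37: qd = 140, qs = 173.
Surplus = 173 − 140 = 33.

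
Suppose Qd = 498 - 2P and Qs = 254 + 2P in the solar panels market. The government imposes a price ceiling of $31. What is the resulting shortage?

Shortage = 120

Equilibrium price would be P* = 61, so the ceiling at 31 binds.
At P = 31: Qd = 498 − 2(31) = 436, Qs = 254 + 2(31) = 316.
Shortage = 436 − 316 = 120.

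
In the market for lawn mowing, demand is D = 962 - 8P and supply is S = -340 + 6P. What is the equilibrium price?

Set D = S: 962 - 8P = -340 + 6P.
1302 = 14P, so P* = 93.
Q* = 962 − 8(93) = 218.

P* = 93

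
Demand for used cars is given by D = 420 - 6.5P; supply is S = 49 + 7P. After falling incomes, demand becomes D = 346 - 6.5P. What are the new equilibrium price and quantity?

P' = 22, Q' = 203

Original equilibrium: P* = 742/27, Q* = 6517/27.
New equilibrium: 346 - 6.5P = 49 + 7P, so 297 = 13.5P and P' = 22; Q' = 346 − 6.5(22) = 203.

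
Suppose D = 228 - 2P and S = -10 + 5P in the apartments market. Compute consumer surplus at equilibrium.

Consumer surplus = 6400

Equilibrium: 228 - 2P = -10 + 5P gives P* = 34, Q* = 160.
Demand choke price (D = 0): P = 114.
CS = ½(114 − 34)(160) = 6400.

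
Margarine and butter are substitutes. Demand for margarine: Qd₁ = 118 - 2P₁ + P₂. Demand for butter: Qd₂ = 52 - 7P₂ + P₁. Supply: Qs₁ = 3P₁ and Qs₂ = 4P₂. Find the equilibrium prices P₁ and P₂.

P₁ = 25, P₂ = 7

Market 1: 118 - 2P₁ + P₂ = 3P₁ → 5P₁ - P₂ = 118.
Market 2: 11P₂ - P₁ = 52.
Eliminating P₂: 11×(1) + 1×(2) gives 54P₁ = 1350, so P₁ = 25.
Back-substitute into (2): P₂ = (52 + 1×25) / 11 = 7.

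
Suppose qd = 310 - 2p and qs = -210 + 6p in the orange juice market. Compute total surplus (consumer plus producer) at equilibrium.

Equilibrium: 310 - 2p = -210 + 6p gives p* = 65, q* = 180.
Demand choke price: p = 155; supply starts at p = 35.
CS = ½(155 − 65)(180) = 8100; PS = ½(65 − 35)(180) = 2700.

Total surplus = 10800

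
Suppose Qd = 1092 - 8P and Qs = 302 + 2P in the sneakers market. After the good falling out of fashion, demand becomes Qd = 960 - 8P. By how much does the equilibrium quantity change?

Original equilibrium: P* = 79, Q* = 460.
New equilibrium: 960 - 8P = 302 + 2P, so 658 = 10P and P' = 65.8; Q' = 960 − 8(65.8) = 433.6.
Change in quantity: 433.6 − 460 = -26.4.

ΔQ = -26.4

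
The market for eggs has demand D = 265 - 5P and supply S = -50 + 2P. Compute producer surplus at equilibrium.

Equilibrium: 265 - 5P = -50 + 2P gives P* = 45, Q* = 40.
Supply starts at P = 25 (where S = 0).
PS = ½(45 − 25)(40) = 400.

Producer surplus = 400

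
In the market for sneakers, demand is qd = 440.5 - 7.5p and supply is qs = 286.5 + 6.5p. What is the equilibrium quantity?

q* = 358

Set qd = qs: 440.5 - 7.5p = 286.5 + 6.5p.
154 = 14p, so p* = 11.
q* = 440.5 − 7.5(11) = 358.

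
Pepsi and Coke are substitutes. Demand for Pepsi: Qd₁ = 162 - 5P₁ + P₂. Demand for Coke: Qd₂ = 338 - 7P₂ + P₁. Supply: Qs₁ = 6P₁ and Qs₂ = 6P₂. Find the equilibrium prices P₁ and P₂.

P₁ = 1222/71, P₂ = 1940/71

Market 1: 162 - 5P₁ + P₂ = 6P₁ → 11P₁ - P₂ = 162.
Market 2: 13P₂ - P₁ = 338.
Eliminating P₂: 13×(1) + 1×(2) gives 142P₁ = 2444, so P₁ = 1222/71.
Back-substitute into (2): P₂ = (338 + 1×1222/71) / 13 = 1940/71.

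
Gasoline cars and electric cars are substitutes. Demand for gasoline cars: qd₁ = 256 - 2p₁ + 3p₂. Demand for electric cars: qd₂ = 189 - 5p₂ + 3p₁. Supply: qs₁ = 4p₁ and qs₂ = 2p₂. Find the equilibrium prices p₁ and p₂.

Market 1: 256 - 2p₁ + 3p₂ = 4p₁ → 6p₁ - 3p₂ = 256.
Market 2: 7p₂ - 3p₁ = 189.
Eliminating p₂: 7×(1) + 3×(2) gives 33p₁ = 2359, so p₁ = 2359/33.
Back-substitute into (2): p₂ = (189 + 3×2359/33) / 7 = 634/11.

p₁ = 2359/33, p₂ = 634/11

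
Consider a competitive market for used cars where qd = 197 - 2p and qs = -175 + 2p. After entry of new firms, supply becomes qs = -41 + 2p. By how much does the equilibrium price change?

Original equilibrium: p* = 93, q* = 11.
New equilibrium: 197 - 2p = -41 + 2p, so 238 = 4p and p' = 59.5; q' = 197 − 2(59.5) = 78.
Change in price: 59.5 − 93 = -33.5.

Δp = -33.5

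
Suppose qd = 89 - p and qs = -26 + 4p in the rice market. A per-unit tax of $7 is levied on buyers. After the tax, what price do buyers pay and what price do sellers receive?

Pre-tax equilibrium: p* = 23, q* = 66.
Tax on buyers shifts demand to qd = 89 − 1(p + 7) = 82 - p.
82 - p = -26 + 4p gives seller price ps = 21.6; buyers pay pb = 21.6 + 7 = 28.6.
New quantity: q = 89 − 1(28.6) = 60.4.

Buyers pay $28.6, sellers receive $21.6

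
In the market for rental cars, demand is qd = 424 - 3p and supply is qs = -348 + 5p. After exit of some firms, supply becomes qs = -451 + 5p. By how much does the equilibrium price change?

Original equilibrium: p* = 96.5, q* = 134.5.
New equilibrium: 424 - 3p = -451 + 5p, so 875 = 8p and p' = 109.375; q' = 424 − 3(109.375) = 95.875.
Change in price: 109.375 − 96.5 = 12.875.

Δp = 12.875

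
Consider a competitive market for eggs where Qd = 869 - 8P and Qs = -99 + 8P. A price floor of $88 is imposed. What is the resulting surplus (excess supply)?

Surplus = 440

Equilibrium price would be P* = 60.5, so the floor at 88 binds.
At P = 88: Qd = 165, Qs = 605.
Surplus = 605 − 165 = 440.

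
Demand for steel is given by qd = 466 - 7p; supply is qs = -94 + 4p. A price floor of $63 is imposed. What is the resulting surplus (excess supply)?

Surplus = 133

Equilibrium price would be p* = 560/11, so the floor at 63 binds.
At p = 63: qd = 25, qs = 158.
Surplus = 158 − 25 = 133.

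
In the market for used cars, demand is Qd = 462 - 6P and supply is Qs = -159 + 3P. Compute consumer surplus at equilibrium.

Equilibrium: 462 - 6P = -159 + 3P gives P* = 69, Q* = 48.
Demand choke price (Qd = 0): P = 77.
CS = ½(77 − 69)(48) = 192.

Consumer surplus = 192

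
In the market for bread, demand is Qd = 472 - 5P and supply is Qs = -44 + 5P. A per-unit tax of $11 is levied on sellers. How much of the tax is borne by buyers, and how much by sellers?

Buyers bear $5.5, sellers bear $5.5

Pre-tax equilibrium: P* = 51.6, Q* = 214.
Tax on sellers shifts supply to Qs = -44 + 5(P − 11) = -99 + 5P.
472 - 5P = -99 + 5P gives buyer price Pb = 57.1; sellers receive Ps = 57.1 − 11 = 46.1.
New quantity: Q = 472 − 5(57.1) = 186.5.
Buyer burden = 57.1 − 51.6 = 5.5; seller burden = 51.6 − 46.1 = 5.5.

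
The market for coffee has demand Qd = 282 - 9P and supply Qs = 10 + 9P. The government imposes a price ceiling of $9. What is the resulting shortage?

Equilibrium price would be P* = 136/9, so the ceiling at 9 binds.
At P = 9: Qd = 282 − 9(9) = 201, Qs = 10 + 9(9) = 91.
Shortage = 201 − 91 = 110.

Shortage = 110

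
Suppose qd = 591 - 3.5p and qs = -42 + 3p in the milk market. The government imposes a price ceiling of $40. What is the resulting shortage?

Equilibrium price would be p* = 1266/13, so the ceiling at 40 binds.
At p = 40: qd = 591 − 3.5(40) = 451, qs = -42 + 3(40) = 78.
Shortage = 451 − 78 = 373.

Shortage = 373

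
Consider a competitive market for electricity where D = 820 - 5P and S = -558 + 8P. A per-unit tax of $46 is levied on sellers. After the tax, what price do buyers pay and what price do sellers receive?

Pre-tax equilibrium: P* = 106, Q* = 290.
Tax on sellers shifts supply to S = -558 + 8(P − 46) = -926 + 8P.
820 - 5P = -926 + 8P gives buyer price Pb = 1746/13; sellers receive Ps = 1746/13 − 46 = 1148/13.
New quantity: Q = 820 − 5(1746/13) = 1930/13.

Buyers pay 1746/13, sellers receive 1148/13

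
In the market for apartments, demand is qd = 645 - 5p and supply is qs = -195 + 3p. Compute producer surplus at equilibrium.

Equilibrium: 645 - 5p = -195 + 3p gives p* = 105, q* = 120.
Supply starts at p = 65 (where qs = 0).
PS = ½(105 − 65)(120) = 2400.

Producer surplus = 2400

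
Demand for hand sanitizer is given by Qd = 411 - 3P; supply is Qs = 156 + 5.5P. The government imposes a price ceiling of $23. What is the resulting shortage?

Equilibrium price would be P* = 30, so the ceiling at 23 binds.
At P = 23: Qd = 411 − 3(23) = 342, Qs = 156 + 5.5(23) = 282.5.
Shortage = 342 − 282.5 = 59.5.

Shortage = 59.5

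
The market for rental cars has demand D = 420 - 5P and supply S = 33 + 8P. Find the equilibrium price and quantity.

Set D = S: 420 - 5P = 33 + 8P.
387 = 13P, so P* = 387/13.
Q* = 420 − 5(387/13) = 3525/13.

P* = 387/13, Q* = 3525/13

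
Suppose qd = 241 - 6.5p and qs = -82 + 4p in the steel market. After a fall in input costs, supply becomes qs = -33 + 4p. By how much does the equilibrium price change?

Δp = -14/3

Original equilibrium: p* = 646/21, q* = 862/21.
New equilibrium: 241 - 6.5p = -33 + 4p, so 274 = 10.5p and p' = 548/21; q' = 241 − 6.5(548/21) = 1499/21.
Change in price: 548/21 − 646/21 = -14/3.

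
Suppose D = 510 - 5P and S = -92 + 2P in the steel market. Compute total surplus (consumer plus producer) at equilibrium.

Equilibrium: 510 - 5P = -92 + 2P gives P* = 86, Q* = 80.
Demand choke price: P = 102; supply starts at P = 46.
CS = ½(102 − 86)(80) = 640; PS = ½(86 − 46)(80) = 1600.

Total surplus = 2240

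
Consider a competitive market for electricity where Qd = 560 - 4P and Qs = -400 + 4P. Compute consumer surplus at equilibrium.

Consumer surplus = 800

Equilibrium: 560 - 4P = -400 + 4P gives P* = 120, Q* = 80.
Demand choke price (Qd = 0): P = 140.
CS = ½(140 − 120)(80) = 800.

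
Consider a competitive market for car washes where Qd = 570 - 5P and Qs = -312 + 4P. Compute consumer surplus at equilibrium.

Equilibrium: 570 - 5P = -312 + 4P gives P* = 98, Q* = 80.
Demand choke price (Qd = 0): P = 114.
CS = ½(114 − 98)(80) = 640.

Consumer surplus = 640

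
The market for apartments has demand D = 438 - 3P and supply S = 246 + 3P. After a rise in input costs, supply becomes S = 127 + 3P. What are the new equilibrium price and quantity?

P' = 311/6, Q' = 282.5

Original equilibrium: P* = 32, Q* = 342.
New equilibrium: 438 - 3P = 127 + 3P, so 311 = 6P and P' = 311/6; Q' = 438 − 3(311/6) = 282.5.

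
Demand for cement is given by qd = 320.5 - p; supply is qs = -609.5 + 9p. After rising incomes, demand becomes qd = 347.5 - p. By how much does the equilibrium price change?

Original equilibrium: p* = 93, q* = 227.5.
New equilibrium: 347.5 - p = -609.5 + 9p, so 957 = 10p and p' = 95.7; q' = 347.5 − 1(95.7) = 251.8.
Change in price: 95.7 − 93 = 2.7.

Δp = 2.7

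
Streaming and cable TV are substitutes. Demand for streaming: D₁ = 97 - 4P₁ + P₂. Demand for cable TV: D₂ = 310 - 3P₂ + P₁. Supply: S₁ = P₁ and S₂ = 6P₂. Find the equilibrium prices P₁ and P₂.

Market 1: 97 - 4P₁ + P₂ = P₁ → 5P₁ - P₂ = 97.
Market 2: 9P₂ - P₁ = 310.
Eliminating P₂: 9×(1) + 1×(2) gives 44P₁ = 1183, so P₁ = 1183/44.
Back-substitute into (2): P₂ = (310 + 1×1183/44) / 9 = 1647/44.

P₁ = 1183/44, P₂ = 1647/44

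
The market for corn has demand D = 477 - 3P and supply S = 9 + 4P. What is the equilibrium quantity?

Q* = 1935/7

Set D = S: 477 - 3P = 9 + 4P.
468 = 7P, so P* = 468/7.
Q* = 477 − 3(468/7) = 1935/7.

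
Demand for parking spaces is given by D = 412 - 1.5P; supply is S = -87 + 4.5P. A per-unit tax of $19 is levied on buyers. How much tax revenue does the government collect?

Tax revenue = 5051.625

Pre-tax equilibrium: P* = 499/6, Q* = 287.25.
Tax on buyers shifts demand to D = 412 − 1.5(P + 19) = 383.5 - 1.5P.
383.5 - 1.5P = -87 + 4.5P gives seller price Ps = 941/12; buyers pay Pb = 941/12 + 19 = 1169/12.
New quantity: Q = 412 − 1.5(1169/12) = 265.875.
Revenue = 19 × 265.875 = 5051.625.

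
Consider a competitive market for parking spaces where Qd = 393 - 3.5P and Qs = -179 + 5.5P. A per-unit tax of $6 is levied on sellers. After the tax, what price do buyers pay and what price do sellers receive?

Pre-tax equilibrium: P* = 572/9, Q* = 1535/9.
Tax on sellers shifts supply to Qs = -179 + 5.5(P − 6) = -212 + 5.5P.
393 - 3.5P = -212 + 5.5P gives buyer price Pb = 605/9; sellers receive Ps = 605/9 − 6 = 551/9.
New quantity: Q = 393 − 3.5(605/9) = 2839/18.

Buyers pay 605/9, sellers receive 551/9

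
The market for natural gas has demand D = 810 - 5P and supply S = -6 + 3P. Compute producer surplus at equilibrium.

Producer surplus = 15000

Equilibrium: 810 - 5P = -6 + 3P gives P* = 102, Q* = 300.
Supply starts at P = 2 (where S = 0).
PS = ½(102 − 2)(300) = 15000.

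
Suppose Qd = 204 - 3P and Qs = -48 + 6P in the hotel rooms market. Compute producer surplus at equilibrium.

Equilibrium: 204 - 3P = -48 + 6P gives P* = 28, Q* = 120.
Supply starts at P = 8 (where Qs = 0).
PS = ½(28 − 8)(120) = 1200.

Producer surplus = 1200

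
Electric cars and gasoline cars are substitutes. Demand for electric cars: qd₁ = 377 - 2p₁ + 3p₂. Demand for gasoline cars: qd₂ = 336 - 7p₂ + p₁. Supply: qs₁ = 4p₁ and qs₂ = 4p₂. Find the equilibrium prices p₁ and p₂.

p₁ = 5155/63, p₂ = 2393/63

Market 1: 377 - 2p₁ + 3p₂ = 4p₁ → 6p₁ - 3p₂ = 377.
Market 2: 11p₂ - p₁ = 336.
Eliminating p₂: 11×(1) + 3×(2) gives 63p₁ = 5155, so p₁ = 5155/63.
Back-substitute into (2): p₂ = (336 + 1×5155/63) / 11 = 2393/63.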